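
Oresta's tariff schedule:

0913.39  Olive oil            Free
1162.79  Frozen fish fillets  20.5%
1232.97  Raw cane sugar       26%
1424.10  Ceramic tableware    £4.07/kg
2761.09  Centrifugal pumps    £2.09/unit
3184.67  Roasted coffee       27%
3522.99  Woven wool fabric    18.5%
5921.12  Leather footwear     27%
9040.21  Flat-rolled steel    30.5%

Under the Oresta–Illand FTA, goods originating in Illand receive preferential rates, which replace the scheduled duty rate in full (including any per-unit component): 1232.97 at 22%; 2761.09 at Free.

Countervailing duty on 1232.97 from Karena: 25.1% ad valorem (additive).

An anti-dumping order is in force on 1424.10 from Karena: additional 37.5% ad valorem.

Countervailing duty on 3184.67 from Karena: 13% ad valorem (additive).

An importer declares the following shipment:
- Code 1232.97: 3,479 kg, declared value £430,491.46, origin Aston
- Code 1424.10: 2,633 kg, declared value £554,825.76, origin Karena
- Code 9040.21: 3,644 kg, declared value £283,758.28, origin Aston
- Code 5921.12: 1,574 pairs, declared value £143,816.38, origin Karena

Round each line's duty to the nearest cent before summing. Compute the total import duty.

£456,080.45

Line 1 (1232.97, Aston, 3,479 kg, £430,491.46):
Base rate for 1232.97 is 26%.
1232.97 has an FTA preferential rate, but origin Aston is not Illand; base rate stands.
The additional-duty order on 1232.97 targets Karena, not Aston; it does not apply.
Duty = £430,491.46 × 26% = £111,927.78.
Line 2 (1424.10, Karena, 2,633 kg, £554,825.76):
Base rate for 1424.10 is £4.07/kg.
Additional duty on 1424.10 from Karena: +37.5% ad valorem. Applied ad valorem rate = 37.5%.
Duty = £554,825.76 × 37.5% + 2,633 × £4.07 = £218,775.97.
Line 3 (9040.21, Aston, 3,644 kg, £283,758.28):
Base rate for 9040.21 is 30.5%.
Duty = £283,758.28 × 30.5% = £86,546.28.
Line 4 (5921.12, Karena, 1,574 pairs, £143,816.38):
Base rate for 5921.12 is 27%.
Duty = £143,816.38 × 27% = £38,830.42.
Total = £111,927.78 + £218,775.97 + £86,546.28 + £38,830.42 = £456,080.45.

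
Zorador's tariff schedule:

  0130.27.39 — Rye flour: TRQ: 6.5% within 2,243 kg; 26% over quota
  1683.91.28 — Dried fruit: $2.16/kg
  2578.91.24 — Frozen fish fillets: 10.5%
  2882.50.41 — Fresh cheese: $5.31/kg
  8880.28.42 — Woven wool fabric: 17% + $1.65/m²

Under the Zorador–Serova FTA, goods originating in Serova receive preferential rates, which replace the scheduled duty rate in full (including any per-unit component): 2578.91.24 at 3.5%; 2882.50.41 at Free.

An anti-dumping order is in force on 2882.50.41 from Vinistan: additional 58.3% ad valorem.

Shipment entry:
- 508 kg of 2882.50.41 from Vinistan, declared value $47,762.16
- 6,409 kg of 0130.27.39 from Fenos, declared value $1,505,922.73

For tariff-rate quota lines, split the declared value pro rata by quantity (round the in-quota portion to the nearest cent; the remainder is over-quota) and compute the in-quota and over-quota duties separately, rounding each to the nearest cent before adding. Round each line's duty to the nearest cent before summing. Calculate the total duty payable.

Line 1 (2882.50.41, Vinistan, 508 kg, $47,762.16):
Base rate for 2882.50.41 is $5.31/kg.
2882.50.41 has an FTA preferential rate, but origin Vinistan is not Serova; base rate stands.
Additional duty on 2882.50.41 from Vinistan: +58.3% ad valorem. Applied ad valorem rate = 58.3%.
Duty = $47,762.16 × 58.3% + 508 × $5.31 = $30,542.82.
Line 2 (0130.27.39, Fenos, 6,409 kg, $1,505,922.73):
Code 0130.27.39 is under a tariff-rate quota (threshold 2,243 kg). In-quota: 2,243 kg at 6.5%; over-quota: 4,166 kg at 26%.
Pro-rata value split: in-quota = $1,505,922.73 × 2,243/6,409 = $527,037.71; over-quota = $1,505,922.73 − $527,037.71 = $978,885.02.
In-quota duty = $527,037.71 × 6.5% = $34,257.45. Over-quota duty = $978,885.02 × 26% = $254,510.11.
Line duty = $34,257.45 + $254,510.11 = $288,767.56.
Total = $30,542.82 + $288,767.56 = $319,310.38.

$319,310.38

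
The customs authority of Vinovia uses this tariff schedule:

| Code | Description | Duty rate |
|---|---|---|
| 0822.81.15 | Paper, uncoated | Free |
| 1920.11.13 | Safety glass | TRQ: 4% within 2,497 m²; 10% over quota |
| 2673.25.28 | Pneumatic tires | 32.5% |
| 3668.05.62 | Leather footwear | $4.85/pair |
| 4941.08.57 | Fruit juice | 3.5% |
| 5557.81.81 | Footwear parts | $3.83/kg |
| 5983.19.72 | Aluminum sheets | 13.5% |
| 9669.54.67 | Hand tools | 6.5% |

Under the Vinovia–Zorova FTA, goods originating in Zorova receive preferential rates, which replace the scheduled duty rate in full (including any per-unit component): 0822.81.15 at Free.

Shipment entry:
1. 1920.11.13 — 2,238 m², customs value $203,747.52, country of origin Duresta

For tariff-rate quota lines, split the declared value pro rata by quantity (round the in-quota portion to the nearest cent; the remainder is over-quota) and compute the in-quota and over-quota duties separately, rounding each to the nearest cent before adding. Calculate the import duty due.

$8,149.90

Line 1 (1920.11.13, Duresta, 2,238 m², $203,747.52):
Code 1920.11.13 is under a tariff-rate quota (threshold 2,497 m²). Quantity 2,238 m² is within the quota, so the in-quota rate 4% applies to the full value.
Duty = $203,747.52 × 4% = $8,149.90.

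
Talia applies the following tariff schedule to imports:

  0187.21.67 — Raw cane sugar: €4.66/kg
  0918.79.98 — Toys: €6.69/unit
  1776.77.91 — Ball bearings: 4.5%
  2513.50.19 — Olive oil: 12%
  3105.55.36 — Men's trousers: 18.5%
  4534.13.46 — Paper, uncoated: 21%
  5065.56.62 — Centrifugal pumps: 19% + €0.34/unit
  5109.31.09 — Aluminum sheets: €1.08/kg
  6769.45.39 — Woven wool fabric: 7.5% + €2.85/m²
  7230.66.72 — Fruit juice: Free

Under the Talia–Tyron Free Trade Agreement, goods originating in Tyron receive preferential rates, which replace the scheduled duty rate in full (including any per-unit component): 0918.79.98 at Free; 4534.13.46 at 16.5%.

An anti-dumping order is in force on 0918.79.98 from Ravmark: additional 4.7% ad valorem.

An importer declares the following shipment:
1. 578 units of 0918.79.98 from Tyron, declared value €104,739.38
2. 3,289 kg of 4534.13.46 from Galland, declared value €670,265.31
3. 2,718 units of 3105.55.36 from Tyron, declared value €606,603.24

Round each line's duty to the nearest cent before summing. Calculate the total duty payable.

€252,977.32

Line 1 (0918.79.98, Tyron, 578 units, €104,739.38):
Base rate for 0918.79.98 is €6.69/unit.
Origin Tyron qualifies under the Talia–Tyron agreement and 0918.79.98 is covered: preferential rate Free applies instead.
The additional-duty order on 0918.79.98 targets Ravmark, not Tyron; it does not apply.
Duty = €104,739.38 × 0% = €0.00.
Line 2 (4534.13.46, Galland, 3,289 kg, €670,265.31):
Base rate for 4534.13.46 is 21%.
4534.13.46 has an FTA preferential rate, but origin Galland is not Tyron; base rate stands.
Duty = €670,265.31 × 21% = €140,755.72.
Line 3 (3105.55.36, Tyron, 2,718 units, €606,603.24):
Base rate for 3105.55.36 is 18.5%.
Origin Tyron is the FTA partner but 3105.55.36 is not on the preference list; base rate stands.
Duty = €606,603.24 × 18.5% = €112,221.60.
Total = €0.00 + €140,755.72 + €112,221.60 = €252,977.32.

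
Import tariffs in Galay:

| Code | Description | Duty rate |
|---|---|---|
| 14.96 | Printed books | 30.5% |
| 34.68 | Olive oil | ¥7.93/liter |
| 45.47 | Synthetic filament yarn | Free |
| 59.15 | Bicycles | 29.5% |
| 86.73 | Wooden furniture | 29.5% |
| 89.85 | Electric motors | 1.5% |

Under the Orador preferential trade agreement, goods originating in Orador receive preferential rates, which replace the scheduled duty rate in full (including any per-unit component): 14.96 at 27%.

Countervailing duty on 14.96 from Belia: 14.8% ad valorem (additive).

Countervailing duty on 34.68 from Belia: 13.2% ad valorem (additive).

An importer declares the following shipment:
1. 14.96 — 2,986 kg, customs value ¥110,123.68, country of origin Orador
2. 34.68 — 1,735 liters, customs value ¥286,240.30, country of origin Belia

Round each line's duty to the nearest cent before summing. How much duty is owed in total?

¥81,275.66

Line 1 (14.96, Orador, 2,986 kg, ¥110,123.68):
Base rate for 14.96 is 30.5%.
Origin Orador qualifies under the Galay–Orador agreement and 14.96 is covered: preferential rate 27% applies instead.
The additional-duty order on 14.96 targets Belia, not Orador; it does not apply.
Duty = ¥110,123.68 × 27% = ¥29,733.39.
Line 2 (34.68, Belia, 1,735 liters, ¥286,240.30):
Base rate for 34.68 is ¥7.93/liter.
Additional duty on 34.68 from Belia: +13.2% ad valorem. Applied ad valorem rate = 13.2%.
Duty = ¥286,240.30 × 13.2% + 1,735 × ¥7.93 = ¥51,542.27.
Total = ¥29,733.39 + ¥51,542.27 = ¥81,275.66.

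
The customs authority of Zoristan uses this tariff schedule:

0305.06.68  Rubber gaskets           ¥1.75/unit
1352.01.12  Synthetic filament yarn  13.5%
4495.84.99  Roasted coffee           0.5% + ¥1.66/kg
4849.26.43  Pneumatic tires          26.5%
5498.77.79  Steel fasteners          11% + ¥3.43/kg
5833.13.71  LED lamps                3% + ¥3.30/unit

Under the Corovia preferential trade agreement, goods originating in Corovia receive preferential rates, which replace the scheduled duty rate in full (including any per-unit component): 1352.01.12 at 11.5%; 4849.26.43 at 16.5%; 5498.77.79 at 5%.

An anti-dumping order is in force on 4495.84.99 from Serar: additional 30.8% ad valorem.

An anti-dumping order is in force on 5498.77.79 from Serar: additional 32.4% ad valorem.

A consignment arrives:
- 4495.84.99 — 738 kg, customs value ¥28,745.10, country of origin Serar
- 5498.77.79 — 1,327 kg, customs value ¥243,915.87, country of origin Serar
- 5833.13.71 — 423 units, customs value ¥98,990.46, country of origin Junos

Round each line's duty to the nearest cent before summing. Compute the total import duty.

¥124,999.01

Line 1 (4495.84.99, Serar, 738 kg, ¥28,745.10):
Base rate for 4495.84.99 is 0.5% + ¥1.66/kg.
Additional duty on 4495.84.99 from Serar: +30.8%. Applied ad valorem rate: 0.5% + 30.8% = 31.3%.
Duty = ¥28,745.10 × 31.3% + 738 × ¥1.66 = ¥10,222.30.
Line 2 (5498.77.79, Serar, 1,327 kg, ¥243,915.87):
Base rate for 5498.77.79 is 11% + ¥3.43/kg.
5498.77.79 has an FTA preferential rate, but origin Serar is not Corovia; base rate stands.
Additional duty on 5498.77.79 from Serar: +32.4%. Applied ad valorem rate: 11% + 32.4% = 43.4%.
Duty = ¥243,915.87 × 43.4% + 1,327 × ¥3.43 = ¥110,411.10.
Line 3 (5833.13.71, Junos, 423 units, ¥98,990.46):
Base rate for 5833.13.71 is 3% + ¥3.30/unit.
Duty = ¥98,990.46 × 3% + 423 × ¥3.30 = ¥4,365.61.
Total = ¥10,222.30 + ¥110,411.10 + ¥4,365.61 = ¥124,999.01.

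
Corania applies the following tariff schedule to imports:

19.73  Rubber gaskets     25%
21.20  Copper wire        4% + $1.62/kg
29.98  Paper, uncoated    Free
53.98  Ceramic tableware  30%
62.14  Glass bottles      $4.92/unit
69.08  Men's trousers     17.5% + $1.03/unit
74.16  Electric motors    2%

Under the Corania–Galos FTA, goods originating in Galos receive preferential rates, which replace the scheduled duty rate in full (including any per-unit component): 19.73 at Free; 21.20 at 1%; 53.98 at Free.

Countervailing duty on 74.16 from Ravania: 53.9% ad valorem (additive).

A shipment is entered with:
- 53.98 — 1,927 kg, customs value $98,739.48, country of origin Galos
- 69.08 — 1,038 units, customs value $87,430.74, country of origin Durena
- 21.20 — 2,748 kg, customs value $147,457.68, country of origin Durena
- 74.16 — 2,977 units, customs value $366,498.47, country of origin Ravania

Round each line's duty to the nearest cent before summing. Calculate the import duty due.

$231,592.23

Line 1 (53.98, Galos, 1,927 kg, $98,739.48):
Base rate for 53.98 is 30%.
Origin Galos qualifies under the Corania–Galos agreement and 53.98 is covered: preferential rate Free applies instead.
Duty = $98,739.48 × 0% = $0.00.
Line 2 (69.08, Durena, 1,038 units, $87,430.74):
Base rate for 69.08 is 17.5% + $1.03/unit.
Duty = $87,430.74 × 17.5% + 1,038 × $1.03 = $16,369.52.
Line 3 (21.20, Durena, 2,748 kg, $147,457.68):
Base rate for 21.20 is 4% + $1.62/kg.
21.20 has an FTA preferential rate, but origin Durena is not Galos; base rate stands.
Duty = $147,457.68 × 4% + 2,748 × $1.62 = $10,350.07.
Line 4 (74.16, Ravania, 2,977 units, $366,498.47):
Base rate for 74.16 is 2%.
Additional duty on 74.16 from Ravania: +53.9%. Applied ad valorem rate: 2% + 53.9% = 55.9%.
Duty = $366,498.47 × 55.9% = $204,872.64.
Total = $0.00 + $16,369.52 + $10,350.07 + $204,872.64 = $231,592.23.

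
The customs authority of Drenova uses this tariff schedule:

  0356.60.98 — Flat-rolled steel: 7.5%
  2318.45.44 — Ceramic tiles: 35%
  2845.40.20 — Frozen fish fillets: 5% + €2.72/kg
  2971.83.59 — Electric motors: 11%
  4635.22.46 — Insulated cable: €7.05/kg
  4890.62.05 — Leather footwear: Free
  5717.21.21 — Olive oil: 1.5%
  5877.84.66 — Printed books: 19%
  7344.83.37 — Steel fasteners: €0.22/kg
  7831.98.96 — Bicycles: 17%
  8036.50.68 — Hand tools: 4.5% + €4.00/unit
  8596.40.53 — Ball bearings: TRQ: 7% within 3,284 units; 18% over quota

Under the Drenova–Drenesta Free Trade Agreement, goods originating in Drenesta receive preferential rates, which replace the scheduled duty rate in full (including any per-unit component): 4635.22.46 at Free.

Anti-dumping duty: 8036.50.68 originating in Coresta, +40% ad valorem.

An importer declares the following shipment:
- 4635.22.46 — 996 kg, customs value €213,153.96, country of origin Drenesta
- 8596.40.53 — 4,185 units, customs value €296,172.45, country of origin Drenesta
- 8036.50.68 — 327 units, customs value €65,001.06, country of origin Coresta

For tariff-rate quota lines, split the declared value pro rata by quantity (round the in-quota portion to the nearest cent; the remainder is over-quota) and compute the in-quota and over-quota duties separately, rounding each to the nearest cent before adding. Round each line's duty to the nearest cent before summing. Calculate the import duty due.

Line 1 (4635.22.46, Drenesta, 996 kg, €213,153.96):
Base rate for 4635.22.46 is €7.05/kg.
Origin Drenesta qualifies under the Drenova–Drenesta agreement and 4635.22.46 is covered: preferential rate Free applies instead.
Duty = €213,153.96 × 0% = €0.00.
Line 2 (8596.40.53, Drenesta, 4,185 units, €296,172.45):
Code 8596.40.53 is under a tariff-rate quota (threshold 3,284 units). In-quota: 3,284 units at 7%; over-quota: 901 units at 18%.
Pro-rata value split: in-quota = €296,172.45 × 3,284/4,185 = €232,408.68; over-quota = €296,172.45 − €232,408.68 = €63,763.77.
In-quota duty = €232,408.68 × 7% = €16,268.61. Over-quota duty = €63,763.77 × 18% = €11,477.48.
Line duty = €16,268.61 + €11,477.48 = €27,746.09.
Line 3 (8036.50.68, Coresta, 327 units, €65,001.06):
Base rate for 8036.50.68 is 4.5% + €4.00/unit.
Additional duty on 8036.50.68 from Coresta: +40%. Applied ad valorem rate: 4.5% + 40% = 44.5%.
Duty = €65,001.06 × 44.5% + 327 × €4.00 = €30,233.47.
Total = €0.00 + €27,746.09 + €30,233.47 = €57,979.56.

€57,979.56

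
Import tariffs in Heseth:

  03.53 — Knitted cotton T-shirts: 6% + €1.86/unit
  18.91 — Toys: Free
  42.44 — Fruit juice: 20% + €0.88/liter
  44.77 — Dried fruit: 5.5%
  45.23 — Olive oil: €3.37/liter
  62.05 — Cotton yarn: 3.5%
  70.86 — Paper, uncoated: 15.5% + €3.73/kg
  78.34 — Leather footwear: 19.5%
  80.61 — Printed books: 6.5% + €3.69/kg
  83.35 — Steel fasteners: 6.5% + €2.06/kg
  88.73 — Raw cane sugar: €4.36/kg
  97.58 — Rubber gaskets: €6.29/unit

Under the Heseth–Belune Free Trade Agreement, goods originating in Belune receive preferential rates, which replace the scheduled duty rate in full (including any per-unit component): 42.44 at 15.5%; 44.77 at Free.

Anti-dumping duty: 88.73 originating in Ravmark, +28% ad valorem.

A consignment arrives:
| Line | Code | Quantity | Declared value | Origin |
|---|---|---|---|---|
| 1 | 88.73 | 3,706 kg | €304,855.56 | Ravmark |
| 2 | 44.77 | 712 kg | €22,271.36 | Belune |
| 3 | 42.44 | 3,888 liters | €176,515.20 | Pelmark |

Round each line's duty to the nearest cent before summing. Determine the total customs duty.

Line 1 (88.73, Ravmark, 3,706 kg, €304,855.56):
Base rate for 88.73 is €4.36/kg.
Additional duty on 88.73 from Ravmark: +28% ad valorem. Applied ad valorem rate = 28%.
Duty = €304,855.56 × 28% + 3,706 × €4.36 = €101,517.72.
Line 2 (44.77, Belune, 712 kg, €22,271.36):
Base rate for 44.77 is 5.5%.
Origin Belune qualifies under the Heseth–Belune agreement and 44.77 is covered: preferential rate Free applies instead.
Duty = €22,271.36 × 0% = €0.00.
Line 3 (42.44, Pelmark, 3,888 liters, €176,515.20):
Base rate for 42.44 is 20% + €0.88/liter.
42.44 has an FTA preferential rate, but origin Pelmark is not Belune; base rate stands.
Duty = €176,515.20 × 20% + 3,888 × €0.88 = €38,724.48.
Total = €101,517.72 + €0.00 + €38,724.48 = €140,242.20.

€140,242.20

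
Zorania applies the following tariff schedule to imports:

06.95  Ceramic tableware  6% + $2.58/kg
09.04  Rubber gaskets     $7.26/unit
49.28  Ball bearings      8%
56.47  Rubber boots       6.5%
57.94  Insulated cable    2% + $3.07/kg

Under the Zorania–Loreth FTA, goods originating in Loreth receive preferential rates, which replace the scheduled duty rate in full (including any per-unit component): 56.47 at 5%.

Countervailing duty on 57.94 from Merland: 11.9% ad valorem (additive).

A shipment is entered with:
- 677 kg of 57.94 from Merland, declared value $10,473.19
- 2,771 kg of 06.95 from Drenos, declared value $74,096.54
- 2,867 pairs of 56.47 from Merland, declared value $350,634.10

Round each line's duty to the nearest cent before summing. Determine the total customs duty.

$37,920.35

Line 1 (57.94, Merland, 677 kg, $10,473.19):
Base rate for 57.94 is 2% + $3.07/kg.
Additional duty on 57.94 from Merland: +11.9%. Applied ad valorem rate: 2% + 11.9% = 13.9%.
Duty = $10,473.19 × 13.9% + 677 × $3.07 = $3,534.16.
Line 2 (06.95, Drenos, 2,771 kg, $74,096.54):
Base rate for 06.95 is 6% + $2.58/kg.
Duty = $74,096.54 × 6% + 2,771 × $2.58 = $11,594.97.
Line 3 (56.47, Merland, 2,867 pairs, $350,634.10):
Base rate for 56.47 is 6.5%.
56.47 has an FTA preferential rate, but origin Merland is not Loreth; base rate stands.
Duty = $350,634.10 × 6.5% = $22,791.22.
Total = $3,534.16 + $11,594.97 + $22,791.22 = $37,920.35.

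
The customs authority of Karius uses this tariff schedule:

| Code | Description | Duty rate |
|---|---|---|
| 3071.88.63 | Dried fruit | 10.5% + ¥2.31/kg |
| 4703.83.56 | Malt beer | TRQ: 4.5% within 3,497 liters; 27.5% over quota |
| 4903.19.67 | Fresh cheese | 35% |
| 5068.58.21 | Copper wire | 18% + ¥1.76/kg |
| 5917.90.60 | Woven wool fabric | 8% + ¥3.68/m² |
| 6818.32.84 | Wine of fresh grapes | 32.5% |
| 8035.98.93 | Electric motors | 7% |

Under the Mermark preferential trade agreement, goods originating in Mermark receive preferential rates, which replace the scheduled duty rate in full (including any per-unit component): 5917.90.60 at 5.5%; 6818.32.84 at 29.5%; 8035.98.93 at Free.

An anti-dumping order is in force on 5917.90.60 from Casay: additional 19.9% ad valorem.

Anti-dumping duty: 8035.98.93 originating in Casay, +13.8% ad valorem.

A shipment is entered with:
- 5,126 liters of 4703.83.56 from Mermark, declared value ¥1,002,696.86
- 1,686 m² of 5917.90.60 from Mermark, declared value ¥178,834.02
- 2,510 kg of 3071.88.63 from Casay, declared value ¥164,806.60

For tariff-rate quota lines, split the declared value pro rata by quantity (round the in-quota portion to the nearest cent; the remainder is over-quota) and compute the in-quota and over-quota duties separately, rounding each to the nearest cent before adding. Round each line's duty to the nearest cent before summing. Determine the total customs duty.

Line 1 (4703.83.56, Mermark, 5,126 liters, ¥1,002,696.86):
Code 4703.83.56 is under a tariff-rate quota (threshold 3,497 liters). In-quota: 3,497 liters at 4.5%; over-quota: 1,629 liters at 27.5%.
Pro-rata value split: in-quota = ¥1,002,696.86 × 3,497/5,126 = ¥684,048.17; over-quota = ¥1,002,696.86 − ¥684,048.17 = ¥318,648.69.
In-quota duty = ¥684,048.17 × 4.5% = ¥30,782.17. Over-quota duty = ¥318,648.69 × 27.5% = ¥87,628.39.
Line duty = ¥30,782.17 + ¥87,628.39 = ¥118,410.56.
Line 2 (5917.90.60, Mermark, 1,686 m², ¥178,834.02):
Base rate for 5917.90.60 is 8% + ¥3.68/m².
Origin Mermark qualifies under the Karius–Mermark agreement and 5917.90.60 is covered: preferential rate 5.5% applies instead.
The additional-duty order on 5917.90.60 targets Casay, not Mermark; it does not apply.
Duty = ¥178,834.02 × 5.5% = ¥9,835.87.
Line 3 (3071.88.63, Casay, 2,510 kg, ¥164,806.60):
Base rate for 3071.88.63 is 10.5% + ¥2.31/kg.
Duty = ¥164,806.60 × 10.5% + 2,510 × ¥2.31 = ¥23,102.79.
Total = ¥118,410.56 + ¥9,835.87 + ¥23,102.79 = ¥151,349.22.

¥151,349.22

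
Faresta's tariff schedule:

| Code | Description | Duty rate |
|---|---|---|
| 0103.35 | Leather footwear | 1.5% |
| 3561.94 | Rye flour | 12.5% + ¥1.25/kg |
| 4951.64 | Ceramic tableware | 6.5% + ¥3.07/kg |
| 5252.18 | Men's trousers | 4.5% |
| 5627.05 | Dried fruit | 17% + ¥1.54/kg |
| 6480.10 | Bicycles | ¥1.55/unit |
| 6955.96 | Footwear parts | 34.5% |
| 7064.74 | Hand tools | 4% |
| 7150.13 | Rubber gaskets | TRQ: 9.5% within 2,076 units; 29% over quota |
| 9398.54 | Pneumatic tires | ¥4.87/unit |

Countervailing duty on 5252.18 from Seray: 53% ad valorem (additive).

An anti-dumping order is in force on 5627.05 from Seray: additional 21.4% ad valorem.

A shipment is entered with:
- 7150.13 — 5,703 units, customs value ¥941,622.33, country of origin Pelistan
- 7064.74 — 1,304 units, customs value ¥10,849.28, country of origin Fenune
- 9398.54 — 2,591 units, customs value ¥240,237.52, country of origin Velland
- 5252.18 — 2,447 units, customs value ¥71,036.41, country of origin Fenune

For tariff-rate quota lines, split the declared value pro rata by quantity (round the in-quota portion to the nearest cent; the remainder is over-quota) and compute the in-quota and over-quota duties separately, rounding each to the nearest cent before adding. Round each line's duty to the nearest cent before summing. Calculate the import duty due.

¥222,479.42

Line 1 (7150.13, Pelistan, 5,703 units, ¥941,622.33):
Code 7150.13 is under a tariff-rate quota (threshold 2,076 units). In-quota: 2,076 units at 9.5%; over-quota: 3,627 units at 29%.
Pro-rata value split: in-quota = ¥941,622.33 × 2,076/5,703 = ¥342,768.36; over-quota = ¥941,622.33 − ¥342,768.36 = ¥598,853.97.
In-quota duty = ¥342,768.36 × 9.5% = ¥32,562.99. Over-quota duty = ¥598,853.97 × 29% = ¥173,667.65.
Line duty = ¥32,562.99 + ¥173,667.65 = ¥206,230.64.
Line 2 (7064.74, Fenune, 1,304 units, ¥10,849.28):
Base rate for 7064.74 is 4%.
Duty = ¥10,849.28 × 4% = ¥433.97.
Line 3 (9398.54, Velland, 2,591 units, ¥240,237.52):
Base rate for 9398.54 is ¥4.87/unit.
Duty = 2,591 × ¥4.87 = ¥12,618.17.
Line 4 (5252.18, Fenune, 2,447 units, ¥71,036.41):
Base rate for 5252.18 is 4.5%.
The additional-duty order on 5252.18 targets Seray, not Fenune; it does not apply.
Duty = ¥71,036.41 × 4.5% = ¥3,196.64.
Total = ¥206,230.64 + ¥433.97 + ¥12,618.17 + ¥3,196.64 = ¥222,479.42.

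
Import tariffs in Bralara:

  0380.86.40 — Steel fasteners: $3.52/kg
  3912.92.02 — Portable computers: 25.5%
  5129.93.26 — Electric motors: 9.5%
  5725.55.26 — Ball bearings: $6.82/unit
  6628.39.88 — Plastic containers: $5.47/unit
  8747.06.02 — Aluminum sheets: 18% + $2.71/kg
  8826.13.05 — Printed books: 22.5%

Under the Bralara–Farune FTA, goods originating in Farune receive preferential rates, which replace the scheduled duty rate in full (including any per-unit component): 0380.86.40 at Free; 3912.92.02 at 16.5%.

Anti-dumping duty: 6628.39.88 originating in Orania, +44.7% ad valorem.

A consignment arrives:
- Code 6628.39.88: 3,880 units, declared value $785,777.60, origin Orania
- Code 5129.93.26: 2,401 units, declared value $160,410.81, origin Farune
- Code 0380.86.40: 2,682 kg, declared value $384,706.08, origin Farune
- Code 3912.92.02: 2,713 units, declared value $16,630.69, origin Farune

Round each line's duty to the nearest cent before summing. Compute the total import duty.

$390,449.28

Line 1 (6628.39.88, Orania, 3,880 units, $785,777.60):
Base rate for 6628.39.88 is $5.47/unit.
Additional duty on 6628.39.88 from Orania: +44.7% ad valorem. Applied ad valorem rate = 44.7%.
Duty = $785,777.60 × 44.7% + 3,880 × $5.47 = $372,466.19.
Line 2 (5129.93.26, Farune, 2,401 units, $160,410.81):
Base rate for 5129.93.26 is 9.5%.
Origin Farune is the FTA partner but 5129.93.26 is not on the preference list; base rate stands.
Duty = $160,410.81 × 9.5% = $15,239.03.
Line 3 (0380.86.40, Farune, 2,682 kg, $384,706.08):
Base rate for 0380.86.40 is $3.52/kg.
Origin Farune qualifies under the Bralara–Farune agreement and 0380.86.40 is covered: preferential rate Free applies instead.
Duty = $384,706.08 × 0% = $0.00.
Line 4 (3912.92.02, Farune, 2,713 units, $16,630.69):
Base rate for 3912.92.02 is 25.5%.
Origin Farune qualifies under the Bralara–Farune agreement and 3912.92.02 is covered: preferential rate 16.5% applies instead.
Duty = $16,630.69 × 16.5% = $2,744.06.
Total = $372,466.19 + $15,239.03 + $0.00 + $2,744.06 = $390,449.28.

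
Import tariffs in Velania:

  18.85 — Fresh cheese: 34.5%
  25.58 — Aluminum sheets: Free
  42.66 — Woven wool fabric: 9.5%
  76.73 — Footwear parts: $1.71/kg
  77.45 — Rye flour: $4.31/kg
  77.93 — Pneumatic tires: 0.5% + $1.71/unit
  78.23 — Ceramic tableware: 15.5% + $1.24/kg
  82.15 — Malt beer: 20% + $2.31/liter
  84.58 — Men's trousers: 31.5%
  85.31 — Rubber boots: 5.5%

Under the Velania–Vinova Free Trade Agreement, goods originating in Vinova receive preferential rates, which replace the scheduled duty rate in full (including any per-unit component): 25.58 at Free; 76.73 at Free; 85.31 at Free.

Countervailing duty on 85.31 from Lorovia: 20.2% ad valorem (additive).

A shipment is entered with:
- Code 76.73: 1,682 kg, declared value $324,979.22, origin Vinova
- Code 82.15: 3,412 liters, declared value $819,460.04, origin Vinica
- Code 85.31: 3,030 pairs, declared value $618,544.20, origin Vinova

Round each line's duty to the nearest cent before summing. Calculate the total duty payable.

Line 1 (76.73, Vinova, 1,682 kg, $324,979.22):
Base rate for 76.73 is $1.71/kg.
Origin Vinova qualifies under the Velania–Vinova agreement and 76.73 is covered: preferential rate Free applies instead.
Duty = $324,979.22 × 0% = $0.00.
Line 2 (82.15, Vinica, 3,412 liters, $819,460.04):
Base rate for 82.15 is 20% + $2.31/liter.
Duty = $819,460.04 × 20% + 3,412 × $2.31 = $171,773.73.
Line 3 (85.31, Vinova, 3,030 pairs, $618,544.20):
Base rate for 85.31 is 5.5%.
Origin Vinova qualifies under the Velania–Vinova agreement and 85.31 is covered: preferential rate Free applies instead.
The additional-duty order on 85.31 targets Lorovia, not Vinova; it does not apply.
Duty = $618,544.20 × 0% = $0.00.
Total = $0.00 + $171,773.73 + $0.00 = $171,773.73.

$171,773.73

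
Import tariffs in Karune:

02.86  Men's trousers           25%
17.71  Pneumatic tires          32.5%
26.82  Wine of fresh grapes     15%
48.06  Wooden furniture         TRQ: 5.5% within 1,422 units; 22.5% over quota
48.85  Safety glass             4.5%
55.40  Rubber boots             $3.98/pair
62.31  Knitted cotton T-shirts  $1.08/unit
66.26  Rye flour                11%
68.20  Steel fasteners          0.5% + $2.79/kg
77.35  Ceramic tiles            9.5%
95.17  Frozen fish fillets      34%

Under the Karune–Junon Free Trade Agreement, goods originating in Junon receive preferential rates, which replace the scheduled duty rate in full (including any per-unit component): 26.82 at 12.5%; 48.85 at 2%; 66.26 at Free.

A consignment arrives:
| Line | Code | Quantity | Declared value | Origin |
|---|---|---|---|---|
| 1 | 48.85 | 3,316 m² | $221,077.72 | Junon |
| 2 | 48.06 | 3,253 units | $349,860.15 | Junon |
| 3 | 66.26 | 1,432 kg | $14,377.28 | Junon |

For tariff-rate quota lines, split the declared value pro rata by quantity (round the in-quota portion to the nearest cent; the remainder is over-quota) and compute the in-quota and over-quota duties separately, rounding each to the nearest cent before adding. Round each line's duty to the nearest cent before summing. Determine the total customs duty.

Line 1 (48.85, Junon, 3,316 m², $221,077.72):
Base rate for 48.85 is 4.5%.
Origin Junon qualifies under the Karune–Junon agreement and 48.85 is covered: preferential rate 2% applies instead.
Duty = $221,077.72 × 2% = $4,421.55.
Line 2 (48.06, Junon, 3,253 units, $349,860.15):
Code 48.06 is under a tariff-rate quota (threshold 1,422 units). In-quota: 1,422 units at 5.5%; over-quota: 1,831 units at 22.5%.
Pro-rata value split: in-quota = $349,860.15 × 1,422/3,253 = $152,936.10; over-quota = $349,860.15 − $152,936.10 = $196,924.05.
In-quota duty = $152,936.10 × 5.5% = $8,411.49. Over-quota duty = $196,924.05 × 22.5% = $44,307.91.
Line duty = $8,411.49 + $44,307.91 = $52,719.40.
Line 3 (66.26, Junon, 1,432 kg, $14,377.28):
Base rate for 66.26 is 11%.
Origin Junon qualifies under the Karune–Junon agreement and 66.26 is covered: preferential rate Free applies instead.
Duty = $14,377.28 × 0% = $0.00.
Total = $4,421.55 + $52,719.40 + $0.00 = $57,140.95.

$57,140.95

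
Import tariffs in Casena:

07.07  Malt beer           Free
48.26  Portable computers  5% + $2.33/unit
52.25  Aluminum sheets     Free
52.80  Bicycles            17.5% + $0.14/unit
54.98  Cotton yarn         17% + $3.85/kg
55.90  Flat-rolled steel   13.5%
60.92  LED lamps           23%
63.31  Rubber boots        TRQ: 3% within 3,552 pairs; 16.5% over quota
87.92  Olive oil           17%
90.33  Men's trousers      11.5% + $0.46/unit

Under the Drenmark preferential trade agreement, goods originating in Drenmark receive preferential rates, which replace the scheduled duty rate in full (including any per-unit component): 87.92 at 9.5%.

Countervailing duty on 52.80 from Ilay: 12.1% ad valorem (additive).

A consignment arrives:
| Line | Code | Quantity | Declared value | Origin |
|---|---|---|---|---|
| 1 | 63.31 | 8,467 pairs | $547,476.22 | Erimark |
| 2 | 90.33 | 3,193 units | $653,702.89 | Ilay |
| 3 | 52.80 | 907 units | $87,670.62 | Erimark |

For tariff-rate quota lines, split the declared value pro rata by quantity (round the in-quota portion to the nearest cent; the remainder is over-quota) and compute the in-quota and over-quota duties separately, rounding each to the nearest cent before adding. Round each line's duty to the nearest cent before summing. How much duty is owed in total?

Line 1 (63.31, Erimark, 8,467 pairs, $547,476.22):
Code 63.31 is under a tariff-rate quota (threshold 3,552 pairs). In-quota: 3,552 pairs at 3%; over-quota: 4,915 pairs at 16.5%.
Pro-rata value split: in-quota = $547,476.22 × 3,552/8,467 = $229,672.32; over-quota = $547,476.22 − $229,672.32 = $317,803.90.
In-quota duty = $229,672.32 × 3% = $6,890.17. Over-quota duty = $317,803.90 × 16.5% = $52,437.64.
Line duty = $6,890.17 + $52,437.64 = $59,327.81.
Line 2 (90.33, Ilay, 3,193 units, $653,702.89):
Base rate for 90.33 is 11.5% + $0.46/unit.
Duty = $653,702.89 × 11.5% + 3,193 × $0.46 = $76,644.61.
Line 3 (52.80, Erimark, 907 units, $87,670.62):
Base rate for 52.80 is 17.5% + $0.14/unit.
The additional-duty order on 52.80 targets Ilay, not Erimark; it does not apply.
Duty = $87,670.62 × 17.5% + 907 × $0.14 = $15,469.34.
Total = $59,327.81 + $76,644.61 + $15,469.34 = $151,441.76.

$151,441.76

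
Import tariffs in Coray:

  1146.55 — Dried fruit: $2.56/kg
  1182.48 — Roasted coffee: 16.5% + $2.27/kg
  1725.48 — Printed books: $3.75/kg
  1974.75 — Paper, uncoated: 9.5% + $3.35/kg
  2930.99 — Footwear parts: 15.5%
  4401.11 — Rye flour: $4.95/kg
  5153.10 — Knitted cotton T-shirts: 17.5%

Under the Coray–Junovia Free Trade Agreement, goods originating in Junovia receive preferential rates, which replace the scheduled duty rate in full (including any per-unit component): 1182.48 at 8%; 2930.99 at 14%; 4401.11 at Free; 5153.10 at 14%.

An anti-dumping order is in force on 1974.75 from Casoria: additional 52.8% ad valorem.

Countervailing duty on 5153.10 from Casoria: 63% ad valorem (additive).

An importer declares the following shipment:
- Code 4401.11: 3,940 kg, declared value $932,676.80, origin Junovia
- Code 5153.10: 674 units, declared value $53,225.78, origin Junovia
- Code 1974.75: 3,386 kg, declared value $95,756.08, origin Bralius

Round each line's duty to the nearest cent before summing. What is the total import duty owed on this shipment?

Line 1 (4401.11, Junovia, 3,940 kg, $932,676.80):
Base rate for 4401.11 is $4.95/kg.
Origin Junovia qualifies under the Coray–Junovia agreement and 4401.11 is covered: preferential rate Free applies instead.
Duty = $932,676.80 × 0% = $0.00.
Line 2 (5153.10, Junovia, 674 units, $53,225.78):
Base rate for 5153.10 is 17.5%.
Origin Junovia qualifies under the Coray–Junovia agreement and 5153.10 is covered: preferential rate 14% applies instead.
The additional-duty order on 5153.10 targets Casoria, not Junovia; it does not apply.
Duty = $53,225.78 × 14% = $7,451.61.
Line 3 (1974.75, Bralius, 3,386 kg, $95,756.08):
Base rate for 1974.75 is 9.5% + $3.35/kg.
The additional-duty order on 1974.75 targets Casoria, not Bralius; it does not apply.
Duty = $95,756.08 × 9.5% + 3,386 × $3.35 = $20,439.93.
Total = $0.00 + $7,451.61 + $20,439.93 = $27,891.54.

$27,891.54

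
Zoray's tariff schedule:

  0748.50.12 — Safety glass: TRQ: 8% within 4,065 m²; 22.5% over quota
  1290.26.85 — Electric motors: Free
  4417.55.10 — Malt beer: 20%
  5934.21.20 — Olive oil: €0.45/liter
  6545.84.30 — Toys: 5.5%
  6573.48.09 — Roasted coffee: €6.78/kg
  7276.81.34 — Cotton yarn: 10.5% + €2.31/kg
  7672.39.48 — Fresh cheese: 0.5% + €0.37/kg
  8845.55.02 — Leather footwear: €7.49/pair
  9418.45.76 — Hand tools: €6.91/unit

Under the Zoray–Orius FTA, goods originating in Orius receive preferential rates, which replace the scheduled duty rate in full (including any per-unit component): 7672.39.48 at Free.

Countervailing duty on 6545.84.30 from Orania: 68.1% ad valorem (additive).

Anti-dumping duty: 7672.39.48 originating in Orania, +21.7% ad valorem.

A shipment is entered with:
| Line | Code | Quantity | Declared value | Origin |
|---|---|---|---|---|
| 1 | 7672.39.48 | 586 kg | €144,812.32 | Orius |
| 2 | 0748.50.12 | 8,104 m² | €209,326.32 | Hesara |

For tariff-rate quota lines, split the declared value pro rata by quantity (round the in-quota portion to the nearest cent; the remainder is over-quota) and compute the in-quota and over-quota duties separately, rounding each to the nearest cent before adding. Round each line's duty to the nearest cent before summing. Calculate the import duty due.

€31,873.58

Line 1 (7672.39.48, Orius, 586 kg, €144,812.32):
Base rate for 7672.39.48 is 0.5% + €0.37/kg.
Origin Orius qualifies under the Zoray–Orius agreement and 7672.39.48 is covered: preferential rate Free applies instead.
The additional-duty order on 7672.39.48 targets Orania, not Orius; it does not apply.
Duty = €144,812.32 × 0% = €0.00.
Line 2 (0748.50.12, Hesara, 8,104 m², €209,326.32):
Code 0748.50.12 is under a tariff-rate quota (threshold 4,065 m²). In-quota: 4,065 m² at 8%; over-quota: 4,039 m² at 22.5%.
Pro-rata value split: in-quota = €209,326.32 × 4,065/8,104 = €104,998.95; over-quota = €209,326.32 − €104,998.95 = €104,327.37.
In-quota duty = €104,998.95 × 8% = €8,399.92. Over-quota duty = €104,327.37 × 22.5% = €23,473.66.
Line duty = €8,399.92 + €23,473.66 = €31,873.58.
Total = €0.00 + €31,873.58 = €31,873.58.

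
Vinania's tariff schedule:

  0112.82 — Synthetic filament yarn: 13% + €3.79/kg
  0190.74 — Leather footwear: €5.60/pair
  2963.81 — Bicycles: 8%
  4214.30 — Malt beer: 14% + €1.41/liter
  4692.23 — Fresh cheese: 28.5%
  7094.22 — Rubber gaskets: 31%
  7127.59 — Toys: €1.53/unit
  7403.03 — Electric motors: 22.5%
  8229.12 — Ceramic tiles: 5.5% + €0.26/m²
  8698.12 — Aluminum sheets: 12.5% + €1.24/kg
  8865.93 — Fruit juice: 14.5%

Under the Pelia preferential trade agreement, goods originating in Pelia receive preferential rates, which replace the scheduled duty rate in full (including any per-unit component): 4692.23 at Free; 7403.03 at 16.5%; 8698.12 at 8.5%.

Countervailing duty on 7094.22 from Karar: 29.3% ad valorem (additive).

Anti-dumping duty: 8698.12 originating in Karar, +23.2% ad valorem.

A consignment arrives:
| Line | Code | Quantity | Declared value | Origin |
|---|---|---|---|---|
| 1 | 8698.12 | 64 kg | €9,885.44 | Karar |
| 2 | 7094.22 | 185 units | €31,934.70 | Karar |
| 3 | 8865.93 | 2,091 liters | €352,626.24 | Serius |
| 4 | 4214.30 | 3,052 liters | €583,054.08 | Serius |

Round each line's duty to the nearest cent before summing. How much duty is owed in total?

Line 1 (8698.12, Karar, 64 kg, €9,885.44):
Base rate for 8698.12 is 12.5% + €1.24/kg.
8698.12 has an FTA preferential rate, but origin Karar is not Pelia; base rate stands.
Additional duty on 8698.12 from Karar: +23.2%. Applied ad valorem rate: 12.5% + 23.2% = 35.7%.
Duty = €9,885.44 × 35.7% + 64 × €1.24 = €3,608.46.
Line 2 (7094.22, Karar, 185 units, €31,934.70):
Base rate for 7094.22 is 31%.
Additional duty on 7094.22 from Karar: +29.3%. Applied ad valorem rate: 31% + 29.3% = 60.3%.
Duty = €31,934.70 × 60.3% = €19,256.62.
Line 3 (8865.93, Serius, 2,091 liters, €352,626.24):
Base rate for 8865.93 is 14.5%.
Duty = €352,626.24 × 14.5% = €51,130.80.
Line 4 (4214.30, Serius, 3,052 liters, €583,054.08):
Base rate for 4214.30 is 14% + €1.41/liter.
Duty = €583,054.08 × 14% + 3,052 × €1.41 = €85,930.89.
Total = €3,608.46 + €19,256.62 + €51,130.80 + €85,930.89 = €159,926.77.

€159,926.77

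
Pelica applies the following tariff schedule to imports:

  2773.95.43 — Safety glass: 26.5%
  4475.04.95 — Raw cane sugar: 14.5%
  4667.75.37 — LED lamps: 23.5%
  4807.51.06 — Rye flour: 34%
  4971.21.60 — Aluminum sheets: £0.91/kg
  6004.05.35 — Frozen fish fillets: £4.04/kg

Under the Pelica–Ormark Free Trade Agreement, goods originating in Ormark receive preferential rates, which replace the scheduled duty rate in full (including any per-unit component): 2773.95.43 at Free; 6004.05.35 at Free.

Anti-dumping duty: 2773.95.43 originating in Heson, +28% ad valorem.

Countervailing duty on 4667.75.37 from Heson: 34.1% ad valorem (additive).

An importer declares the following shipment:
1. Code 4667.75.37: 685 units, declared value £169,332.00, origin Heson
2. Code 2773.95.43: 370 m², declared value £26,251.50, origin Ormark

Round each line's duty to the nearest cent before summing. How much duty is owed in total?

Line 1 (4667.75.37, Heson, 685 units, £169,332.00):
Base rate for 4667.75.37 is 23.5%.
Additional duty on 4667.75.37 from Heson: +34.1%. Applied ad valorem rate: 23.5% + 34.1% = 57.6%.
Duty = £169,332.00 × 57.6% = £97,535.23.
Line 2 (2773.95.43, Ormark, 370 m², £26,251.50):
Base rate for 2773.95.43 is 26.5%.
Origin Ormark qualifies under the Pelica–Ormark agreement and 2773.95.43 is covered: preferential rate Free applies instead.
The additional-duty order on 2773.95.43 targets Heson, not Ormark; it does not apply.
Duty = £26,251.50 × 0% = £0.00.
Total = £97,535.23 + £0.00 = £97,535.23.

£97,535.23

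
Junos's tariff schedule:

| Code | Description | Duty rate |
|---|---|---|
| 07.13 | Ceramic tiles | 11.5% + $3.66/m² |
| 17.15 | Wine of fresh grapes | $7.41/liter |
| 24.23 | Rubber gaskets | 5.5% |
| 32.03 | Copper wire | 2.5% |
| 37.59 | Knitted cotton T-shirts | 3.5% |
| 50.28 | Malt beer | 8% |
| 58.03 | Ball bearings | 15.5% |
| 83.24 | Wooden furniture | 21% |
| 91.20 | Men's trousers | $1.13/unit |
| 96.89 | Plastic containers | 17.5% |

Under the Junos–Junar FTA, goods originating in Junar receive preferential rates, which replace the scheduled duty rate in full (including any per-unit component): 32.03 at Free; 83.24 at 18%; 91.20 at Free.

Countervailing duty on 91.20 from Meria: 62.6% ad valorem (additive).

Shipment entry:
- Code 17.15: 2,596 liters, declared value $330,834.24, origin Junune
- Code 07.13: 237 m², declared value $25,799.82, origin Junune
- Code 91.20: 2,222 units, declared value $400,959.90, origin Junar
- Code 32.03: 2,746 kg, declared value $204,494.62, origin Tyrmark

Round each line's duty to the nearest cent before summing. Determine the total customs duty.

$28,183.13

Line 1 (17.15, Junune, 2,596 liters, $330,834.24):
Base rate for 17.15 is $7.41/liter.
Duty = 2,596 × $7.41 = $19,236.36.
Line 2 (07.13, Junune, 237 m², $25,799.82):
Base rate for 07.13 is 11.5% + $3.66/m².
Duty = $25,799.82 × 11.5% + 237 × $3.66 = $3,834.40.
Line 3 (91.20, Junar, 2,222 units, $400,959.90):
Base rate for 91.20 is $1.13/unit.
Origin Junar qualifies under the Junos–Junar agreement and 91.20 is covered: preferential rate Free applies instead.
The additional-duty order on 91.20 targets Meria, not Junar; it does not apply.
Duty = $400,959.90 × 0% = $0.00.
Line 4 (32.03, Tyrmark, 2,746 kg, $204,494.62):
Base rate for 32.03 is 2.5%.
32.03 has an FTA preferential rate, but origin Tyrmark is not Junar; base rate stands.
Duty = $204,494.62 × 2.5% = $5,112.37.
Total = $19,236.36 + $3,834.40 + $0.00 + $5,112.37 = $28,183.13.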